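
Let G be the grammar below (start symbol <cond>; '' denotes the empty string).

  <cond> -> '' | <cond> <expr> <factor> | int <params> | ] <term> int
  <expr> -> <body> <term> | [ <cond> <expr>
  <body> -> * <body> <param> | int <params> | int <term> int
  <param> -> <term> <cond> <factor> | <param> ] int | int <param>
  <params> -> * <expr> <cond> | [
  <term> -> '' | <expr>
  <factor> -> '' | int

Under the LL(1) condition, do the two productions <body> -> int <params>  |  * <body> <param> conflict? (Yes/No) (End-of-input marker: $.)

No

FIRST(int <params>) = { int } and FIRST(* <body> <param>) = { * }.
The FIRST sets are disjoint and neither alternative is nullable — no conflict.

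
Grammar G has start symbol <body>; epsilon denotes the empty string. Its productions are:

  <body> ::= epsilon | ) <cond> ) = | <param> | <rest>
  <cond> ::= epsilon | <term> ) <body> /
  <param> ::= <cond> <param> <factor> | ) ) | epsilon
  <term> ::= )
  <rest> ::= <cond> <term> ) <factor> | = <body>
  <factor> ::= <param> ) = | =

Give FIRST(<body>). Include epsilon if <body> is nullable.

<body> ::= epsilon contributes epsilon.
<body> ::= ) <cond> ) = contributes {)}.
From <body> ::= <param>: add FIRST(<param>) = { ), =, epsilon } (including epsilon since <param> is nullable).
From <body> ::= <rest>: add FIRST(<rest>) = { ), = }.
Union: FIRST(<body>) = { ), =, epsilon }.

{ ), =, epsilon }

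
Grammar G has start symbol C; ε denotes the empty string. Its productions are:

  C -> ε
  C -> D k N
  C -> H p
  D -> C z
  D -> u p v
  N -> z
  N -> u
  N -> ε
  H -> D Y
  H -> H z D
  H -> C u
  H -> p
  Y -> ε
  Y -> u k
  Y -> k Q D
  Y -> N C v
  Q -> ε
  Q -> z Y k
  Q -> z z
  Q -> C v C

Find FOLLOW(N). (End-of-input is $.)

{ $, p, u, v, z }

In C -> D k N: N is at the end, add FOLLOW(C) = { $, p, u, v, z }.
In Y -> N C v: add FIRST(C v) = { p, u, v, z }.
Union: FOLLOW(N) = { $, p, u, v, z }.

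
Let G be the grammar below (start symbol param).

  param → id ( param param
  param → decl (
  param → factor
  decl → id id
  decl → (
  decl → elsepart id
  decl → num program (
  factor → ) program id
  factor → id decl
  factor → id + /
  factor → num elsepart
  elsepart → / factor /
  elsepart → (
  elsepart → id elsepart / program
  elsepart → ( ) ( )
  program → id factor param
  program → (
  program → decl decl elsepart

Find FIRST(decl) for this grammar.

{ (, /, id, num }

decl → id id contributes {id}.
decl → ( contributes {(}.
From decl → elsepart id: add FIRST(elsepart) = { (, /, id }.
decl → num program ( contributes {num}.
Union: FIRST(decl) = { (, /, id, num }.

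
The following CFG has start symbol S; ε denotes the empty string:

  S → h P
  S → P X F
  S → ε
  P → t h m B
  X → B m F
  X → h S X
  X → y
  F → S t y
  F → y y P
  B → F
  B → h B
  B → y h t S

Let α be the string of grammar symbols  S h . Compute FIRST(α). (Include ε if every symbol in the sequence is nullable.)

{ h, t }

Add FIRST(S)\{ε} = { h, t }; S is nullable, continue.
h is a terminal; add {h} and stop.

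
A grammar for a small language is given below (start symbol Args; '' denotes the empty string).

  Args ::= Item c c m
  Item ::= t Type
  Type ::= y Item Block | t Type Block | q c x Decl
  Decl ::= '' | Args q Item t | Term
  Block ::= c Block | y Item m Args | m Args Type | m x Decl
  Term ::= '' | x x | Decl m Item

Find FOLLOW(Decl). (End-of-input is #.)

{ c, m, t, y }

In Type ::= q c x Decl: Decl is at the end, add FOLLOW(Type) = { c, m, t, y }.
In Block ::= m x Decl: Decl is at the end, add FOLLOW(Block) = { c, m, t, y }.
In Term ::= Decl m Item: add FIRST(m Item) = { m }.
Union: FOLLOW(Decl) = { c, m, t, y }.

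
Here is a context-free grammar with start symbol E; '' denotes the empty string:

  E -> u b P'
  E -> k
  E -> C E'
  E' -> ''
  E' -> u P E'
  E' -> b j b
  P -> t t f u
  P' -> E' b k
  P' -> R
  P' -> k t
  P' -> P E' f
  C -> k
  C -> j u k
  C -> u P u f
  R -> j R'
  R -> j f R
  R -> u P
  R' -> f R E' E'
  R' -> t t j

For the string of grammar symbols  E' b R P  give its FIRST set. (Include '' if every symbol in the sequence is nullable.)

{ b, u }

Add FIRST(E')\{''} = { b, u }; E' is nullable, continue.
b is a terminal; add {b} and stop.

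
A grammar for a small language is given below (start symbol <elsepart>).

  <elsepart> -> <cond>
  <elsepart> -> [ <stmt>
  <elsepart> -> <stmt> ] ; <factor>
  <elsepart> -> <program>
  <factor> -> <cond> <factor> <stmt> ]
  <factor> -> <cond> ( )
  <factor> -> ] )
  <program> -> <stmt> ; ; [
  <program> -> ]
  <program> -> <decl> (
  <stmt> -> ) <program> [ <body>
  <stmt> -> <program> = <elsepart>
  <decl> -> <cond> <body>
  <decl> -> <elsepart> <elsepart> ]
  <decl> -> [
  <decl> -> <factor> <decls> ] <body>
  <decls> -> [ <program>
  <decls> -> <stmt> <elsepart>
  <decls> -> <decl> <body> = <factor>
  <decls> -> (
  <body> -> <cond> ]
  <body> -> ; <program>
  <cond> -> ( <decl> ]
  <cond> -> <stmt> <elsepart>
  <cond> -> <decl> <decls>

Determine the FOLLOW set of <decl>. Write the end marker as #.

{ (, ), ;, [, ] }

In <program> -> <decl> (: add FIRST(() = { ( }.
In <decls> -> <decl> <body> = <factor>: add FIRST(<body> = <factor>) = { (, ), ;, [, ] }.
In <cond> -> ( <decl> ]: add FIRST(]) = { ] }.
In <cond> -> <decl> <decls>: add FIRST(<decls>) = { (, ), [, ] }.
Union: FOLLOW(<decl>) = { (, ), ;, [, ] }.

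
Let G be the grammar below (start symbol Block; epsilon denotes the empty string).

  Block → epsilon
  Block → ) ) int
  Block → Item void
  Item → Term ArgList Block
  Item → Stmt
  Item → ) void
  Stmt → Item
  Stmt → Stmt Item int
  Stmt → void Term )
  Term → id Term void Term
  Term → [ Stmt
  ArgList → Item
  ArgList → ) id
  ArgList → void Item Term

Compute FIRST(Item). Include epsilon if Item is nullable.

From Item → Term ArgList Block: add FIRST(Term) = { [, id }.
From Item → Stmt: add FIRST(Stmt) = { ), [, id, void }.
Item → ) void contributes {)}.
Union: FIRST(Item) = { ), [, id, void }.

{ ), [, id, void }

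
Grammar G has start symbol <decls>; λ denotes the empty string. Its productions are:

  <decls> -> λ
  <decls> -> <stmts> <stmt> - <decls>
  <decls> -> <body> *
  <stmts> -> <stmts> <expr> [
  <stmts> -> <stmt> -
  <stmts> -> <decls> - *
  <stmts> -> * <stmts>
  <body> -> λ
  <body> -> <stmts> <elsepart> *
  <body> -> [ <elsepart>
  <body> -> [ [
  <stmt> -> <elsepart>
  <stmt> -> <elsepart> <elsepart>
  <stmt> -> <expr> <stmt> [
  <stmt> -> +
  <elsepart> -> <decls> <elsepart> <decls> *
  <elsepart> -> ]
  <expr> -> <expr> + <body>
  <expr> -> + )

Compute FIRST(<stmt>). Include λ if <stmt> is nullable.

From <stmt> -> <elsepart>: add FIRST(<elsepart>) = { *, +, -, [, ] }.
From <stmt> -> <elsepart> <elsepart>: add FIRST(<elsepart>) = { *, +, -, [, ] }.
From <stmt> -> <expr> <stmt> [: add FIRST(<expr>) = { + }.
<stmt> -> + contributes {+}.
Union: FIRST(<stmt>) = { *, +, -, [, ] }.

{ *, +, -, [, ] }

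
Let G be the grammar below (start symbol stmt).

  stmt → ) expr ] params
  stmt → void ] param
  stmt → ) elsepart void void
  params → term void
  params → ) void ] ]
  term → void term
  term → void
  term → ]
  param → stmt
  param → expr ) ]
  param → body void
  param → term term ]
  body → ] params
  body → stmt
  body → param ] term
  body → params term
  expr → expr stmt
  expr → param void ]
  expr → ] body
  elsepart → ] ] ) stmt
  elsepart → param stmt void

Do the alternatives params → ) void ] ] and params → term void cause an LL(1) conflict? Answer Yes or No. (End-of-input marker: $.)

FIRST() void ] ]) = { ) } and FIRST(term void) = { ], void }.
The FIRST sets are disjoint and neither alternative is nullable — no conflict.

No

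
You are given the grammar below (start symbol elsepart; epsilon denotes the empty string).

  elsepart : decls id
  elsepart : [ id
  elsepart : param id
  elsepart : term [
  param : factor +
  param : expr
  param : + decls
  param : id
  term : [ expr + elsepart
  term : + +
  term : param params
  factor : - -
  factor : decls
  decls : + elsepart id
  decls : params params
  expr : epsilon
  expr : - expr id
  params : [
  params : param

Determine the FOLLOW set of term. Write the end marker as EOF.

In elsepart : term [: add FIRST([) = { [ }.
Union: FOLLOW(term) = { [ }.

{ [ }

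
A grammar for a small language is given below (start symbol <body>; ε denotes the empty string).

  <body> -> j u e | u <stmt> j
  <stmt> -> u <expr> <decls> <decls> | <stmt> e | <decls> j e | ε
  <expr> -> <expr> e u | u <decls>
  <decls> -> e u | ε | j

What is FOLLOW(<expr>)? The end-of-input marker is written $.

{ e, j }

In <stmt> -> u <expr> <decls> <decls>: add FIRST(<decls> <decls>)\{ε} = { e, j }.
  Since <decls> <decls> is nullable, also add FOLLOW(<stmt>) = { e, j }.
In <expr> -> <expr> e u: add FIRST(e u) = { e }.
Union: FOLLOW(<expr>) = { e, j }.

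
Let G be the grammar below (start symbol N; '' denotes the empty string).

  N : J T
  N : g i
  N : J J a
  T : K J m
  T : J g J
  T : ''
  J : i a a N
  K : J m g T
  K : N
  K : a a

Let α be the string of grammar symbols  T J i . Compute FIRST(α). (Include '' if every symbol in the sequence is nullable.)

{ a, g, i }

Add FIRST(T)\{''} = { a, g, i }; T is nullable, continue.
Add FIRST(J) = { i }; J is not nullable, stop.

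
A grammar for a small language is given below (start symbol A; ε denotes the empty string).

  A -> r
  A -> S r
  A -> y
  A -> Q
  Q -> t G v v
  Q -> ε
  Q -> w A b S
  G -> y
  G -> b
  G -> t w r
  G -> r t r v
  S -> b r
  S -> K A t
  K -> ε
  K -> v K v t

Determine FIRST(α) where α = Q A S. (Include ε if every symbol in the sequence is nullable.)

Add FIRST(Q)\{ε} = { t, w }; Q is nullable, continue.
Add FIRST(A)\{ε} = { b, r, t, v, w, y }; A is nullable, continue.
Add FIRST(S) = { b, r, t, v, w, y }; S is not nullable, stop.

{ b, r, t, v, w, y }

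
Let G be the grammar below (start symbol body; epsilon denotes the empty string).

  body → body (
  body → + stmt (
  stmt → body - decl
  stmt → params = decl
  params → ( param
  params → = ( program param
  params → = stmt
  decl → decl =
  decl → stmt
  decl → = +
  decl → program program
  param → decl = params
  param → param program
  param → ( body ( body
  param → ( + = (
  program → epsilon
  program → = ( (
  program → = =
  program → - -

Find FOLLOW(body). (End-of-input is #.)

{ #, (, -, = }

body is the start symbol, so # ∈ FOLLOW(body).
In body → body (: add FIRST(() = { ( }.
In stmt → body - decl: add FIRST(- decl) = { - }.
In param → ( body ( body: add FIRST(( body) = { ( }.
In param → ( body ( body: body is at the end, add FOLLOW(param) = { -, = }.
Union: FOLLOW(body) = { #, (, -, = }.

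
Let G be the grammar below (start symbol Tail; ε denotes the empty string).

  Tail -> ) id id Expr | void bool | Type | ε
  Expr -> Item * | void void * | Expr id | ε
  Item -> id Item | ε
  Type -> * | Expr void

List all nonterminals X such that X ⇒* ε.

{ Expr, Item, Tail }

Directly nullable (have an ε-production): Tail, Expr, Item.
No other nonterminal has a production whose RHS symbols are all nullable.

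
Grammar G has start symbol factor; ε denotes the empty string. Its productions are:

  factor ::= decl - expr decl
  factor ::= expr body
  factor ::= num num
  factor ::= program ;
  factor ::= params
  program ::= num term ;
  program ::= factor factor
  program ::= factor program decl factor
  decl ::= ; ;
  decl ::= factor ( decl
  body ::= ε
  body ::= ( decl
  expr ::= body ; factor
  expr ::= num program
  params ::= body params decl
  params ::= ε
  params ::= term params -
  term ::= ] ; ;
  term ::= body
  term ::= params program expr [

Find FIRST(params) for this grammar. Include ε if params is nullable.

From params ::= body params decl: body, params nullable, take FIRST(body) ∪ FIRST(params) ∪ FIRST(decl) = { (, -, ;, ], num }.
params ::= ε contributes ε.
From params ::= term params -: term, params nullable, take FIRST(term) ∪ FIRST(params) ∪ {-} = { (, -, ;, ], num }.
Union: FIRST(params) = { (, -, ;, ], num, ε }.

{ (, -, ;, ], num, ε }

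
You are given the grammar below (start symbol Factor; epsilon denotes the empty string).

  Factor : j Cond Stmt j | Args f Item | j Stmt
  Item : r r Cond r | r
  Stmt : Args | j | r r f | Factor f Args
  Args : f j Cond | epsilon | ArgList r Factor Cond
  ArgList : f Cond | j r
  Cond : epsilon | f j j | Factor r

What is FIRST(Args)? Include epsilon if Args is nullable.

{ f, j, epsilon }

Args : f j Cond contributes {f}.
Args : epsilon contributes epsilon.
From Args : ArgList r Factor Cond: add FIRST(ArgList) = { f, j }.
Union: FIRST(Args) = { f, j, epsilon }.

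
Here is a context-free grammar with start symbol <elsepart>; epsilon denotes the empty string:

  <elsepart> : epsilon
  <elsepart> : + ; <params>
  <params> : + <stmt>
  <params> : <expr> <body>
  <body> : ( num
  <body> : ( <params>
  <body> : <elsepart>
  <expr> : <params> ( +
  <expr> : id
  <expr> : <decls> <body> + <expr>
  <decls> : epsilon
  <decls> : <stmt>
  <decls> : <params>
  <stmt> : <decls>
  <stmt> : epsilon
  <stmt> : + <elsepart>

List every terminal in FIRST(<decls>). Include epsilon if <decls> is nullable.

<decls> : epsilon contributes epsilon.
From <decls> : <stmt>: add FIRST(<stmt>) = { (, +, id, epsilon } (including epsilon since <stmt> is nullable).
From <decls> : <params>: add FIRST(<params>) = { (, +, id }.
Union: FIRST(<decls>) = { (, +, id, epsilon }.

{ (, +, id, epsilon }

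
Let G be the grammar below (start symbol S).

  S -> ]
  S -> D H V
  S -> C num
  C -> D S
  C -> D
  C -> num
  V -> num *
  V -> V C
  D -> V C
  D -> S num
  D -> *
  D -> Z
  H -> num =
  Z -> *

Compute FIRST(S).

S -> ] contributes {]}.
From S -> D H V: add FIRST(D) = { *, ], num }.
From S -> C num: add FIRST(C) = { *, ], num }.
Union: FIRST(S) = { *, ], num }.

{ *, ], num }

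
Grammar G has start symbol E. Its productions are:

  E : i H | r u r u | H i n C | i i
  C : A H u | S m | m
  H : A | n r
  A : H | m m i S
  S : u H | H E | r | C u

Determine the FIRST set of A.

From A : H: add FIRST(H) = { m, n }.
A : m m i S contributes {m}.
Union: FIRST(A) = { m, n }.

{ m, n }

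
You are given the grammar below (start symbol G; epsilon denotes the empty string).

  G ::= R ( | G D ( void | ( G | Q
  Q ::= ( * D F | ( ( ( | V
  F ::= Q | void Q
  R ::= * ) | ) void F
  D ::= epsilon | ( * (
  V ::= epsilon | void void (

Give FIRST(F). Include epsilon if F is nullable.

{ (, void, epsilon }

From F ::= Q: add FIRST(Q) = { (, void, epsilon } (including epsilon since Q is nullable).
F ::= void Q contributes {void}.
Union: FIRST(F) = { (, void, epsilon }.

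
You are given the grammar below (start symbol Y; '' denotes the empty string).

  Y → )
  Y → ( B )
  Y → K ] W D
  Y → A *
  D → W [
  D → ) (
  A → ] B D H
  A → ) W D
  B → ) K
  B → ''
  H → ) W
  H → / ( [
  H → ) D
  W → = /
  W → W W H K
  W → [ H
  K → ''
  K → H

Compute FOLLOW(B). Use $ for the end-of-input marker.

In Y → ( B ): add FIRST()) = { ) }.
In A → ] B D H: add FIRST(D H) = { ), =, [ }.
Union: FOLLOW(B) = { ), =, [ }.

{ ), =, [ }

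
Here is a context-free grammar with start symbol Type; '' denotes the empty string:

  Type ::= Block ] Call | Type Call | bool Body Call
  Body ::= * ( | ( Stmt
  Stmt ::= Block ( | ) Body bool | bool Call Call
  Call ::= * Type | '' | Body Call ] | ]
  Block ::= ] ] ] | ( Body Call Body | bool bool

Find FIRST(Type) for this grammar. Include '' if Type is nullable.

From Type ::= Block ] Call: add FIRST(Block) = { (, ], bool }.
From Type ::= Type Call: add FIRST(Type) = { (, ], bool }.
Type ::= bool Body Call contributes {bool}.
Union: FIRST(Type) = { (, ], bool }.

{ (, ], bool }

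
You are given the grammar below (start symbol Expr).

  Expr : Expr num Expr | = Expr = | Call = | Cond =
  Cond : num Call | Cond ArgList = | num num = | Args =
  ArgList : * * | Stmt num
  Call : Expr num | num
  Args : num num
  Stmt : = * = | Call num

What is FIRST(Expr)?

From Expr : Expr num Expr: add FIRST(Expr) = { =, num }.
Expr : = Expr = contributes {=}.
From Expr : Call =: add FIRST(Call) = { =, num }.
From Expr : Cond =: add FIRST(Cond) = { num }.
Union: FIRST(Expr) = { =, num }.

{ =, num }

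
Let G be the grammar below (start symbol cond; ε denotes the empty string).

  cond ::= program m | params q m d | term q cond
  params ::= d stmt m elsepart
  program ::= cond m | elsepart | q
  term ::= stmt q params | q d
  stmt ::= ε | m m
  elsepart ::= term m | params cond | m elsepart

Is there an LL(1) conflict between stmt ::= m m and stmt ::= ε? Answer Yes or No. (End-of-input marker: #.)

Yes

FIRST(m m) = { m } and FIRST(ε) = { ε }.
The second alternative is nullable and FOLLOW(stmt) = { m, q } shares m with FIRST of the first — conflict.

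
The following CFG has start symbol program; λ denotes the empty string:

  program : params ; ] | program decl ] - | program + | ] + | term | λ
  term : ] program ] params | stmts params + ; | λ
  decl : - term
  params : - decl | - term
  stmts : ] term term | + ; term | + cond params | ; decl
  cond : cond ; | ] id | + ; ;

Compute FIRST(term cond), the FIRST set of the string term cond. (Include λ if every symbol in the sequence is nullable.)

Add FIRST(term)\{λ} = { +, ;, ] }; term is nullable, continue.
Add FIRST(cond) = { +, ] }; cond is not nullable, stop.

{ +, ;, ] }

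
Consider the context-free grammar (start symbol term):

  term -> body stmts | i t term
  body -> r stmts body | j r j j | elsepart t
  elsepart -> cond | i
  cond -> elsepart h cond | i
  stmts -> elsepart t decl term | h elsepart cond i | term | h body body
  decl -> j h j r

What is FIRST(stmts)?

{ h, i, j, r }

From stmts -> elsepart t decl term: add FIRST(elsepart) = { i }.
stmts -> h elsepart cond i contributes {h}.
From stmts -> term: add FIRST(term) = { i, j, r }.
stmts -> h body body contributes {h}.
Union: FIRST(stmts) = { h, i, j, r }.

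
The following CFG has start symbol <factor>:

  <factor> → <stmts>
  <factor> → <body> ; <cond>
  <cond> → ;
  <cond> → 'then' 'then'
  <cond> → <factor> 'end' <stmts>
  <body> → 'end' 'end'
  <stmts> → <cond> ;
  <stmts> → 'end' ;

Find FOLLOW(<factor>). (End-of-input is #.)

<factor> is the start symbol, so # ∈ FOLLOW(<factor>).
In <cond> → <factor> 'end' <stmts>: add FIRST('end' <stmts>) = { 'end' }.
Union: FOLLOW(<factor>) = { #, 'end' }.

{ #, 'end' }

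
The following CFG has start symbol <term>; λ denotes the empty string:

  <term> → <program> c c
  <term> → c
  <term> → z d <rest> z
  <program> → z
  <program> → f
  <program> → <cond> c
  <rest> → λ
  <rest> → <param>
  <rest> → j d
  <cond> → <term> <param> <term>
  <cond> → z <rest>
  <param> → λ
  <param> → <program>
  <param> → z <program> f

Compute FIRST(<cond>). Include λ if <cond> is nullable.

{ c, f, z }

From <cond> → <term> <param> <term>: add FIRST(<term>) = { c, f, z }.
<cond> → z <rest> contributes {z}.
Union: FIRST(<cond>) = { c, f, z }.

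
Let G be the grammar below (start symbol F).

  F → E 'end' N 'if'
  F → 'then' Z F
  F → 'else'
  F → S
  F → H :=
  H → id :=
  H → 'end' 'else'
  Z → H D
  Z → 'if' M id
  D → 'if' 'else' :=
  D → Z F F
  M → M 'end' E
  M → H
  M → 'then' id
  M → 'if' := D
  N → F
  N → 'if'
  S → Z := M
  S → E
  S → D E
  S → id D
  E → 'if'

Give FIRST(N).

From N → F: add FIRST(F) = { 'else', 'end', 'if', 'then', id }.
N → 'if' contributes {'if'}.
Union: FIRST(N) = { 'else', 'end', 'if', 'then', id }.

{ 'else', 'end', 'if', 'then', id }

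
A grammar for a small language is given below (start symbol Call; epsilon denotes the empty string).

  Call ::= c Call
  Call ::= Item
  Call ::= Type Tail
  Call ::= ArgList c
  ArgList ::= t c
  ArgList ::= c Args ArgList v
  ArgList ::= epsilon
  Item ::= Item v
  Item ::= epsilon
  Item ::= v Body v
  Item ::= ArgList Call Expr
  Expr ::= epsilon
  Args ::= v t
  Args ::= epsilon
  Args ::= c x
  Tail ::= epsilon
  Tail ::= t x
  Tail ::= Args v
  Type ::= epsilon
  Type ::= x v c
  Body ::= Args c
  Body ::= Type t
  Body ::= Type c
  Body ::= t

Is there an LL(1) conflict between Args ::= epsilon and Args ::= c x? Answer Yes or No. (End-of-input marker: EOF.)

FIRST(epsilon) = { epsilon } and FIRST(c x) = { c }.
The first alternative is nullable and FOLLOW(Args) = { c, t, v } shares c with FIRST of the second — conflict.

Yes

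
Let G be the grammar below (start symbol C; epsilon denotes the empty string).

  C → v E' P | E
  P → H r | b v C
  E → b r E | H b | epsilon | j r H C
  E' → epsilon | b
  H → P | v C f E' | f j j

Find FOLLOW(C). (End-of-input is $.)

{ $, b, f, j, r, v }

C is the start symbol, so $ ∈ FOLLOW(C).
In P → b v C: C is at the end, add FOLLOW(P) = { $, b, f, j, r, v }.
In E → j r H C: C is at the end, add FOLLOW(E) = { $, b, f, j, r, v }.
In H → v C f E': add FIRST(f E') = { f }.
Union: FOLLOW(C) = { $, b, f, j, r, v }.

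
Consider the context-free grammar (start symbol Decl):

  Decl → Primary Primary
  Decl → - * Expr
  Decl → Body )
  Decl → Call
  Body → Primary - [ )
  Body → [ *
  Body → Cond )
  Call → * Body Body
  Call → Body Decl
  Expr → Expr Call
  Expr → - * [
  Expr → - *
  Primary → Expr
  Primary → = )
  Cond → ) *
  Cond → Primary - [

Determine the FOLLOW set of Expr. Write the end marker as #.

{ #, ), *, -, =, [ }

In Decl → - * Expr: Expr is at the end, add FOLLOW(Decl) = { #, ), *, -, =, [ }.
In Expr → Expr Call: add FIRST(Call) = { ), *, -, =, [ }.
In Primary → Expr: Expr is at the end, add FOLLOW(Primary) = { #, ), *, -, =, [ }.
Union: FOLLOW(Expr) = { #, ), *, -, =, [ }.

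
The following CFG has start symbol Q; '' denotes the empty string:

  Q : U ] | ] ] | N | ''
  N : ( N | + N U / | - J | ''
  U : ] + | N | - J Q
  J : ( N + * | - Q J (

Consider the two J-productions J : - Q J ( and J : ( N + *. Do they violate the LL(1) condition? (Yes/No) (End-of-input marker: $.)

FIRST(- Q J () = { - } and FIRST(( N + *) = { ( }.
The FIRST sets are disjoint and neither alternative is nullable — no conflict.

No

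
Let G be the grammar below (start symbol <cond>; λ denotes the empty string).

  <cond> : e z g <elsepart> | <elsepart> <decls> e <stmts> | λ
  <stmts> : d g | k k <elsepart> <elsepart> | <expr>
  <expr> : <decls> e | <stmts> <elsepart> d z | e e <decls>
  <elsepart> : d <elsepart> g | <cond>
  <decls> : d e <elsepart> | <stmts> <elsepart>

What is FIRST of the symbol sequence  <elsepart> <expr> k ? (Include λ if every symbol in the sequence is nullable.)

{ d, e, k }

Add FIRST(<elsepart>)\{λ} = { d, e, k }; <elsepart> is nullable, continue.
Add FIRST(<expr>) = { d, e, k }; <expr> is not nullable, stop.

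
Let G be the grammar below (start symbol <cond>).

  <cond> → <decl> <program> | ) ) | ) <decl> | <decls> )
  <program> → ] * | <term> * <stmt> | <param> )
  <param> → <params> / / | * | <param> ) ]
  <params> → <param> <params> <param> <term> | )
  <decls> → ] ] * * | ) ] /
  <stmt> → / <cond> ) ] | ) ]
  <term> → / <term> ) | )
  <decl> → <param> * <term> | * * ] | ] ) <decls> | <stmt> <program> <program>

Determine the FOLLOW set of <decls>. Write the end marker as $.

In <cond> → <decls> ): add FIRST()) = { ) }.
In <decl> → ] ) <decls>: <decls> is at the end, add FOLLOW(<decl>) = { $, ), *, /, ] }.
Union: FOLLOW(<decls>) = { $, ), *, /, ] }.

{ $, ), *, /, ] }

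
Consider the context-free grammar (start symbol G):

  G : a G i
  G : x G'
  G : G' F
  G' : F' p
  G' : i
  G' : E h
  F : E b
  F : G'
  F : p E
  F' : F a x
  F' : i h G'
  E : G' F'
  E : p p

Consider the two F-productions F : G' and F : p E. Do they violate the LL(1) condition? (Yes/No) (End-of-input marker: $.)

FIRST(G') = { i, p } and FIRST(p E) = { p }.
Both contain p, so the two alternatives are not disjoint — LL(1) conflict.

Yes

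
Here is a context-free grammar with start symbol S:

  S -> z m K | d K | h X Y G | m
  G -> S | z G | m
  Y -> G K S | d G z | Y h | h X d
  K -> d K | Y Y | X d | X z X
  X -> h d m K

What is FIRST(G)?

{ d, h, m, z }

From G -> S: add FIRST(S) = { d, h, m, z }.
G -> z G contributes {z}.
G -> m contributes {m}.
Union: FIRST(G) = { d, h, m, z }.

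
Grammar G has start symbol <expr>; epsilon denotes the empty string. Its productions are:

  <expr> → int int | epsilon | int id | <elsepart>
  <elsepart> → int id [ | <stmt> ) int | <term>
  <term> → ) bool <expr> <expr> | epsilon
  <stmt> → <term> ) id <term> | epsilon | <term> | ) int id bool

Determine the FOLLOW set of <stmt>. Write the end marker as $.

In <elsepart> → <stmt> ) int: add FIRST() int) = { ) }.
Union: FOLLOW(<stmt>) = { ) }.

{ ) }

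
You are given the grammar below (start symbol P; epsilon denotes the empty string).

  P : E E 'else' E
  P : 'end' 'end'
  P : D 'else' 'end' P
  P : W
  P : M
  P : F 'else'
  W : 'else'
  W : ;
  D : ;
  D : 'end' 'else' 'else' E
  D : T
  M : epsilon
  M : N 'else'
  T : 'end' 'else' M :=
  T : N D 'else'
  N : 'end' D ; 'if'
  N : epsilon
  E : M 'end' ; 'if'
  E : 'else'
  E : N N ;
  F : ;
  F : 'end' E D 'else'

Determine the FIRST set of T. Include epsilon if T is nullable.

{ 'end', ; }

T : 'end' 'else' M := contributes {'end'}.
From T : N D 'else': N nullable, take FIRST(N) ∪ FIRST(D) = { 'end', ; }.
Union: FIRST(T) = { 'end', ; }.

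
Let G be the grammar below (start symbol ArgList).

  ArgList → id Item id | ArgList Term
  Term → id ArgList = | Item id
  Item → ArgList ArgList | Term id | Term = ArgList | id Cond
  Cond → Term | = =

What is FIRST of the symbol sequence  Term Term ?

{ id }

Add FIRST(Term) = { id }; Term is not nullable, stop.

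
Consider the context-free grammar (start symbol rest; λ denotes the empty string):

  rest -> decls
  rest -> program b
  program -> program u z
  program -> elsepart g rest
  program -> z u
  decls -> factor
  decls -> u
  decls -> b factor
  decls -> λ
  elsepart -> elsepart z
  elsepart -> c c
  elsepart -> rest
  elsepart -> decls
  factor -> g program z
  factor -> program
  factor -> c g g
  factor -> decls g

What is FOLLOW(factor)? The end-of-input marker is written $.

{ $, b, g, u, z }

In decls -> factor: factor is at the end, add FOLLOW(decls) = { $, b, g, u, z }.
In decls -> b factor: factor is at the end, add FOLLOW(decls) = { $, b, g, u, z }.
Union: FOLLOW(factor) = { $, b, g, u, z }.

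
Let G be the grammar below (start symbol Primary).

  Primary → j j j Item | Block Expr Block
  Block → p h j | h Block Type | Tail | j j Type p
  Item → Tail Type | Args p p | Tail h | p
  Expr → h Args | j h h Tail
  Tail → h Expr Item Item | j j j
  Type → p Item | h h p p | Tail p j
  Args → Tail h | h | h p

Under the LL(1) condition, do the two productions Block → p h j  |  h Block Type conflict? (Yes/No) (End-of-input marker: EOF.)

No

FIRST(p h j) = { p } and FIRST(h Block Type) = { h }.
The FIRST sets are disjoint and neither alternative is nullable — no conflict.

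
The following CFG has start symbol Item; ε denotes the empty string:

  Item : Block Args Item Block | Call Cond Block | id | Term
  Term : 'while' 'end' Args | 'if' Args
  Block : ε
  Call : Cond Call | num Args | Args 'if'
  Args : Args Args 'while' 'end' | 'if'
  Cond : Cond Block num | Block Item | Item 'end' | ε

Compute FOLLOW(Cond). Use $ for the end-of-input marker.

In Item : Call Cond Block: add FIRST(Block)\{ε} = {  }.
  Since Block is nullable, also add FOLLOW(Item) = { $, 'end', 'if', 'while', id, num }.
In Call : Cond Call: add FIRST(Call) = { 'if', 'while', id, num }.
In Cond : Cond Block num: add FIRST(Block num) = { num }.
Union: FOLLOW(Cond) = { $, 'end', 'if', 'while', id, num }.

{ $, 'end', 'if', 'while', id, num }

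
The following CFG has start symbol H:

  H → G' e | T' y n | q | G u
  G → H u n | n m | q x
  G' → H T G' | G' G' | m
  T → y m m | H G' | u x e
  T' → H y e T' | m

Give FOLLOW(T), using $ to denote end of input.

{ m, n, q }

In G' → H T G': add FIRST(G') = { m, n, q }.
Union: FOLLOW(T) = { m, n, q }.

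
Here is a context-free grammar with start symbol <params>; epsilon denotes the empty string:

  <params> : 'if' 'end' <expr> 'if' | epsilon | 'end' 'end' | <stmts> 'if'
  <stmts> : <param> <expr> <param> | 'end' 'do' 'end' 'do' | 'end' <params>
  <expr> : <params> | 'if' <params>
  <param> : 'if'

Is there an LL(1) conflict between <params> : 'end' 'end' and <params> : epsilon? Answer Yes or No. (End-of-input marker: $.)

FIRST('end' 'end') = { 'end' } and FIRST(epsilon) = { epsilon }.
The second is nullable but FOLLOW(<params>) = { $, 'if' } is disjoint from FIRST of the first.

No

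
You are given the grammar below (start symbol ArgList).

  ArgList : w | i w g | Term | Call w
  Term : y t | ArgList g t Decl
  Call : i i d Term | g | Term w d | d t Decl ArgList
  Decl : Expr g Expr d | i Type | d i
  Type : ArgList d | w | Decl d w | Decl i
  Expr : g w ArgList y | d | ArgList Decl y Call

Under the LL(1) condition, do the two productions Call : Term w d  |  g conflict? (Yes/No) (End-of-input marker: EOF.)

FIRST(Term w d) = { d, g, i, w, y } and FIRST(g) = { g }.
Both contain g, so the two alternatives are not disjoint — LL(1) conflict.

Yes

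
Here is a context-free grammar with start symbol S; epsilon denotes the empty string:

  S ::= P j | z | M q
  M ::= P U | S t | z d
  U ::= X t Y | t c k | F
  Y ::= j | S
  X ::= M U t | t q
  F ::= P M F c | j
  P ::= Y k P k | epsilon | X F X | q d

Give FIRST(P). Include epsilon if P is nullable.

{ j, q, t, z, epsilon }

From P ::= Y k P k: add FIRST(Y) = { j, q, t, z }.
P ::= epsilon contributes epsilon.
From P ::= X F X: add FIRST(X) = { j, q, t, z }.
P ::= q d contributes {q}.
Union: FIRST(P) = { j, q, t, z, epsilon }.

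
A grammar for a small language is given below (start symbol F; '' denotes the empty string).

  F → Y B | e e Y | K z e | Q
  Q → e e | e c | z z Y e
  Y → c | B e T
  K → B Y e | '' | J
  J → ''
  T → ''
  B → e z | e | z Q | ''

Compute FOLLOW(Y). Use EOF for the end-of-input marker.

{ EOF, e, z }

In F → Y B: add FIRST(B)\{''} = { e, z }.
  Since B is nullable, also add FOLLOW(F) = { EOF }.
In F → e e Y: Y is at the end, add FOLLOW(F) = { EOF }.
In Q → z z Y e: add FIRST(e) = { e }.
In K → B Y e: add FIRST(e) = { e }.
Union: FOLLOW(Y) = { EOF, e, z }.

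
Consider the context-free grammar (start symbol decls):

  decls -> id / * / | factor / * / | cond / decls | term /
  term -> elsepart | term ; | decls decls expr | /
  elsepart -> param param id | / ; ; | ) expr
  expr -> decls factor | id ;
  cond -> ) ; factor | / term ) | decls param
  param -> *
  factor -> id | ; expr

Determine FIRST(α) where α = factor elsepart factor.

{ ;, id }

Add FIRST(factor) = { ;, id }; factor is not nullable, stop.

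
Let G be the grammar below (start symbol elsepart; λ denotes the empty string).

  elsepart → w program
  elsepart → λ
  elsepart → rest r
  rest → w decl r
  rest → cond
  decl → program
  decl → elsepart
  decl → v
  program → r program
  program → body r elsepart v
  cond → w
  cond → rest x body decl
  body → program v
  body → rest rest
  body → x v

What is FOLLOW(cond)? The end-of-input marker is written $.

In rest → cond: cond is at the end, add FOLLOW(rest) = { r, v, w, x }.
Union: FOLLOW(cond) = { r, v, w, x }.

{ r, v, w, x }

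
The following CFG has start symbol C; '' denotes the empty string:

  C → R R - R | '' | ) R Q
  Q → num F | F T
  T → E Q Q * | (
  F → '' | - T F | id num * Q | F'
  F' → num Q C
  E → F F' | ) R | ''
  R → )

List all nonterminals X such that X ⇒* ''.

Directly nullable (have an ''-production): C, F, E.
No other nonterminal has a production whose RHS symbols are all nullable.

{ C, E, F }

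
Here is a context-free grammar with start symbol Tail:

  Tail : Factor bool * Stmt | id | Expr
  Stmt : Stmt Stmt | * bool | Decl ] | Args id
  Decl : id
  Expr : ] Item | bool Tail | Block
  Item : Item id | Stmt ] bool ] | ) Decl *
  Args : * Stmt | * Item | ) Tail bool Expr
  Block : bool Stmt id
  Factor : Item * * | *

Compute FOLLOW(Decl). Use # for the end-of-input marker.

{ *, ] }

In Stmt : Decl ]: add FIRST(]) = { ] }.
In Item : ) Decl *: add FIRST(*) = { * }.
Union: FOLLOW(Decl) = { *, ] }.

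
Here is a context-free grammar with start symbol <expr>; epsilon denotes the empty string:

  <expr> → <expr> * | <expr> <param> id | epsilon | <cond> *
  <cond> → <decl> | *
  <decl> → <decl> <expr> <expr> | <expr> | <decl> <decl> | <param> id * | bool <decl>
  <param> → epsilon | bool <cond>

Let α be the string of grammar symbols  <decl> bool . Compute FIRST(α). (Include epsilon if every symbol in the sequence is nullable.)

Add FIRST(<decl>)\{epsilon} = { *, bool, id }; <decl> is nullable, continue.
bool is a terminal; add {bool} and stop.

{ *, bool, id }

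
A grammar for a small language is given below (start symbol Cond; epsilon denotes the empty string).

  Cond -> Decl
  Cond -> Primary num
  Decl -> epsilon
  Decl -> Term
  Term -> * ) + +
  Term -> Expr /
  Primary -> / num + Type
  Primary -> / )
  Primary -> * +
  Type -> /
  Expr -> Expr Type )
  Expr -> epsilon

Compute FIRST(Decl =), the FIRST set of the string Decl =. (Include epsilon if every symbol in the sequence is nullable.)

{ *, /, = }

Add FIRST(Decl)\{epsilon} = { *, / }; Decl is nullable, continue.
= is a terminal; add {=} and stop.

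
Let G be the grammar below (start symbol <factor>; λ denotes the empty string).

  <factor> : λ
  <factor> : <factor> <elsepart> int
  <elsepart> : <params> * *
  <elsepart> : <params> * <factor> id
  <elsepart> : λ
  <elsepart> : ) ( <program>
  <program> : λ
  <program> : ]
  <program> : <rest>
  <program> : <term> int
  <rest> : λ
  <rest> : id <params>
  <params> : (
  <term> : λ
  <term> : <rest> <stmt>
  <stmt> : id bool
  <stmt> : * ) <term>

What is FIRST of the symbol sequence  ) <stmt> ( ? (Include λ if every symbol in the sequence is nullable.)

{ ) }

) is a terminal; add {)} and stop.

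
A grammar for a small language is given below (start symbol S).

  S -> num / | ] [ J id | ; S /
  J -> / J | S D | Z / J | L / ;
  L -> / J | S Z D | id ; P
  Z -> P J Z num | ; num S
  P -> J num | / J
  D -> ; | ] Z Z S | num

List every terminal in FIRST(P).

{ /, ;, ], id, num }

From P -> J num: add FIRST(J) = { /, ;, ], id, num }.
P -> / J contributes {/}.
Union: FIRST(P) = { /, ;, ], id, num }.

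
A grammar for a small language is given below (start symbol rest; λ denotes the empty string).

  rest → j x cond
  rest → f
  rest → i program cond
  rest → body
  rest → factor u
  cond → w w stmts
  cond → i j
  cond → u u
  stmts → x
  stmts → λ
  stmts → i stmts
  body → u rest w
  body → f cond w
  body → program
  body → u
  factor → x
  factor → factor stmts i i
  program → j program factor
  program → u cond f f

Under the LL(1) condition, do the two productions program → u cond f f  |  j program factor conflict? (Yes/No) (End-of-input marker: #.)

No

FIRST(u cond f f) = { u } and FIRST(j program factor) = { j }.
The FIRST sets are disjoint and neither alternative is nullable — no conflict.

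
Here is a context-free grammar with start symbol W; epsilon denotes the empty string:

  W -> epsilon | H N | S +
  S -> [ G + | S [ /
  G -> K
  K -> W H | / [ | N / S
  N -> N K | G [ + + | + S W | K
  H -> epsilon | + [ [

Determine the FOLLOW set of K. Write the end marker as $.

In G -> K: K is at the end, add FOLLOW(G) = { +, [ }.
In N -> N K: K is at the end, add FOLLOW(N) = { $, +, /, [ }.
In N -> K: K is at the end, add FOLLOW(N) = { $, +, /, [ }.
Union: FOLLOW(K) = { $, +, /, [ }.

{ $, +, /, [ }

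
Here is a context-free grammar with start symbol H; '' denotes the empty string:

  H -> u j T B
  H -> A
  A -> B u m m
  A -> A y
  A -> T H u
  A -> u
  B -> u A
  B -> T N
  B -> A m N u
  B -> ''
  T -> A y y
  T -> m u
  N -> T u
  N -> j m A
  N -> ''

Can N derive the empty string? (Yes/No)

Yes

N has an ''-production, so N ⇒ ''.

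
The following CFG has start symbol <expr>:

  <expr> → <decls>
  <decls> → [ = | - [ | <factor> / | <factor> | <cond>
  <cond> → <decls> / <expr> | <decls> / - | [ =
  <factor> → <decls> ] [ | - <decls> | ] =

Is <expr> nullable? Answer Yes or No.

No nonterminal in this grammar is nullable.
No production of <expr> has an RHS whose symbols are all nullable, so <expr> is not nullable.

No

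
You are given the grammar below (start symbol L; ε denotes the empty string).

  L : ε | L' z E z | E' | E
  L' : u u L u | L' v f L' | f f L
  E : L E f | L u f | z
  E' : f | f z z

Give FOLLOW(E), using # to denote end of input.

{ #, f, u, v, z }

In L : L' z E z: add FIRST(z) = { z }.
In L : E: E is at the end, add FOLLOW(L) = { #, f, u, v, z }.
In E : L E f: add FIRST(f) = { f }.
Union: FOLLOW(E) = { #, f, u, v, z }.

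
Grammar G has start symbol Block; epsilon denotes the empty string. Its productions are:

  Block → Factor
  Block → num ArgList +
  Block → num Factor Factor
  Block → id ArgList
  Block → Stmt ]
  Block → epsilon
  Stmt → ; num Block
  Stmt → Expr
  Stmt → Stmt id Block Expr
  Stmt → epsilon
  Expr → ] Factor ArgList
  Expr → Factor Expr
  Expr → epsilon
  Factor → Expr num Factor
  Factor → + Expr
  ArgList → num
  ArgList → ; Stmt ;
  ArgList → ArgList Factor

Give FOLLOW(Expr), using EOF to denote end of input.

In Stmt → Expr: Expr is at the end, add FOLLOW(Stmt) = { ;, ], id }.
In Stmt → Stmt id Block Expr: Expr is at the end, add FOLLOW(Stmt) = { ;, ], id }.
In Expr → Factor Expr: Expr is at the end, add FOLLOW(Expr) = { EOF, +, ;, ], id, num }.
In Factor → Expr num Factor: add FIRST(num Factor) = { num }.
In Factor → + Expr: Expr is at the end, add FOLLOW(Factor) = { EOF, +, ;, ], id, num }.
Union: FOLLOW(Expr) = { EOF, +, ;, ], id, num }.

{ EOF, +, ;, ], id, num }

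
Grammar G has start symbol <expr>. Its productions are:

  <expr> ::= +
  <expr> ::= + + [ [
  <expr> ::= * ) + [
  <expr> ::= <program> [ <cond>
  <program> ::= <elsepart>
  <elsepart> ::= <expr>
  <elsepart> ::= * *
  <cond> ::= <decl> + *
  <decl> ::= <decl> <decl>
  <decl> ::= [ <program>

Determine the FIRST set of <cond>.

From <cond> ::= <decl> + *: add FIRST(<decl>) = { [ }.
Union: FIRST(<cond>) = { [ }.

{ [ }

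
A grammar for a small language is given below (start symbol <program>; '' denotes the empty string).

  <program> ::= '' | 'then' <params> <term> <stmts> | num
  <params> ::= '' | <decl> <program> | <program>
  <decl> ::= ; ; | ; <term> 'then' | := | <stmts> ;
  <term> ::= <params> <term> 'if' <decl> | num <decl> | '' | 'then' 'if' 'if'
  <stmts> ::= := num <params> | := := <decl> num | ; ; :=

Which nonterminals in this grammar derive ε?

Directly nullable (have an ''-production): <program>, <params>, <term>.
No other nonterminal has a production whose RHS symbols are all nullable.

{ <params>, <program>, <term> }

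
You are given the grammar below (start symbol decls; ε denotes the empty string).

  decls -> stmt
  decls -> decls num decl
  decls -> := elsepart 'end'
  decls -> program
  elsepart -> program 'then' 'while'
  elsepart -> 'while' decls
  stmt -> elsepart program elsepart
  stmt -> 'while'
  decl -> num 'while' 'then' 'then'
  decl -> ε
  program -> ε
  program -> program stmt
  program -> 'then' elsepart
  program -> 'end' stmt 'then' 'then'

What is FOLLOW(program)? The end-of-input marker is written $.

In decls -> program: program is at the end, add FOLLOW(decls) = { $, 'end', 'then', 'while', num }.
In elsepart -> program 'then' 'while': add FIRST('then' 'while') = { 'then' }.
In stmt -> elsepart program elsepart: add FIRST(elsepart) = { 'end', 'then', 'while' }.
In program -> program stmt: add FIRST(stmt) = { 'end', 'then', 'while' }.
Union: FOLLOW(program) = { $, 'end', 'then', 'while', num }.

{ $, 'end', 'then', 'while', num }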